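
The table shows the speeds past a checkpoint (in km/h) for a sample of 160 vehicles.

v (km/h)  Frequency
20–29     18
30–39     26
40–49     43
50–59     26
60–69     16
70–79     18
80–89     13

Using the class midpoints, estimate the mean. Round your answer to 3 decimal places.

Midpoints: 24.5, 34.5, 44.5, 54.5, 64.5, 74.5, 84.5
Σfm = 18×24.5 + 26×34.5 + 43×44.5 + 26×54.5 + 16×64.5 + 18×74.5 + 13×84.5 = 8140
n = Σf = 160
Mean = 8140 / 160 = 50.8750

50.875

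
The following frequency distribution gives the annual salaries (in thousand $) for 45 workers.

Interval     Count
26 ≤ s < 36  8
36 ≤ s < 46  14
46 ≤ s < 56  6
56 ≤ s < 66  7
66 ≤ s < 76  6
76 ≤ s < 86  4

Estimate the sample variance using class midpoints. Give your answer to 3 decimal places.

Midpoints: 31, 41, 51, 61, 71, 81
n = 45, Σfm = 2305, mean = 51.2222
Σfm² = 129365
Σf(m − x̄)² = Σfm² − (Σfm)²/n = 129365 − 2305²/45 = 11297.7778
Sample variance = 11297.7778 / 44 = 256.7677

256.768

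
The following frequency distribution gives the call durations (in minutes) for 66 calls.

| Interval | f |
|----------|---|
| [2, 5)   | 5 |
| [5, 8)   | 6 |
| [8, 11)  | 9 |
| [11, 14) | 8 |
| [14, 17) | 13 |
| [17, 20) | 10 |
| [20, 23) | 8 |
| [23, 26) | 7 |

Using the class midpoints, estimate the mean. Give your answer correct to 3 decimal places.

Midpoints: 3.5, 6.5, 9.5, 12.5, 15.5, 18.5, 21.5, 24.5
Σfm = 5×3.5 + 6×6.5 + 9×9.5 + 8×12.5 + 13×15.5 + 10×18.5 + 8×21.5 + 7×24.5 = 972
n = Σf = 66
Mean = 972 / 66 = 14.7273

14.727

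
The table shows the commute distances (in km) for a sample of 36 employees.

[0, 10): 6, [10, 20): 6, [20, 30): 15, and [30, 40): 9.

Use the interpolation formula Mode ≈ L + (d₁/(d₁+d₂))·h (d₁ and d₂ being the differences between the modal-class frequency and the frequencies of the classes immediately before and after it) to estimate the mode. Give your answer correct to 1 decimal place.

26.0

Modal class: [20, 30) (highest frequency 15).
d₁ = 15 − 6 = 9, d₂ = 15 − 9 = 6
Mode ≈ 20 + (9/(9+6)) × 10 = 20 + 6.0000 = 26.0000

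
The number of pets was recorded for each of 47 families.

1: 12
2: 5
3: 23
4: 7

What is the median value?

3

Cumulative frequencies: 12, 17, 40, 47
n = 47, so the median is the value in position (n+1)/2 = 24.
Position 24 falls at value 3.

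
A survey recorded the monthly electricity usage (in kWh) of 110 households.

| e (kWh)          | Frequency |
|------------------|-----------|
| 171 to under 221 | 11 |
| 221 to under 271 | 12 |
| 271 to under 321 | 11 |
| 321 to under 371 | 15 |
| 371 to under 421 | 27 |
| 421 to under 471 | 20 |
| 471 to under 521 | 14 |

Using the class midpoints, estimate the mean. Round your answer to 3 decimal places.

Midpoints: 196, 246, 296, 346, 396, 446, 496
Σfm = 11×196 + 12×246 + 11×296 + 15×346 + 27×396 + 20×446 + 14×496 = 40110
n = Σf = 110
Mean = 40110 / 110 = 364.6364

364.636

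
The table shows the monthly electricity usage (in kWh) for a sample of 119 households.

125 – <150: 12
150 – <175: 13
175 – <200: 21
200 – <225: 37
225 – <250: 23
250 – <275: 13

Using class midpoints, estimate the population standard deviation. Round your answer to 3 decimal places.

35.966

Midpoints: 137.5, 162.5, 187.5, 212.5, 237.5, 262.5
n = 119, Σfm = 24437.5, mean = 205.3571
Σfm² = 5172343.75
Σf(m − x̄)² = Σfm² − (Σfm)²/n = 5172343.75 − 24437.5²/119 = 153928.5714
Population variance = 153928.5714 / 119 = 1293.5174
Standard deviation = √1293.5174 = 35.9655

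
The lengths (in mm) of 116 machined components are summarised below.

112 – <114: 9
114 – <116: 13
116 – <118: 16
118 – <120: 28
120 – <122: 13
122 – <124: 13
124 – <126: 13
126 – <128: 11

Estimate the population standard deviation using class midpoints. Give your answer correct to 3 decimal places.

Midpoints: 113, 115, 117, 119, 121, 123, 125, 127
n = 116, Σfm = 13910, mean = 119.9138
Σfm² = 1669932
Σf(m − x̄)² = Σfm² − (Σfm)²/n = 1669932 − 13910²/116 = 1931.1379
Population variance = 1931.1379 / 116 = 16.6477
Standard deviation = √16.6477 = 4.0802

4.080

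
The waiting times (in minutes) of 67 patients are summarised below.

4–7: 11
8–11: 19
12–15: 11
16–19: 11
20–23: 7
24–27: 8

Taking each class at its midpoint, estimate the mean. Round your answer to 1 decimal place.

Midpoints: 5.5, 9.5, 13.5, 17.5, 21.5, 25.5
Σfm = 11×5.5 + 19×9.5 + 11×13.5 + 11×17.5 + 7×21.5 + 8×25.5 = 936.5
n = Σf = 67
Mean = 936.5 / 67 = 13.9776

14.0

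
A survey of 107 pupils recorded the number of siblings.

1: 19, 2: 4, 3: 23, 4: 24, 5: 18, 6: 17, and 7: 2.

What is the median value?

Cumulative frequencies: 19, 23, 46, 70, 88, 105, 107
n = 107, so the median is the value in position (n+1)/2 = 54.
Position 54 falls at value 4.

4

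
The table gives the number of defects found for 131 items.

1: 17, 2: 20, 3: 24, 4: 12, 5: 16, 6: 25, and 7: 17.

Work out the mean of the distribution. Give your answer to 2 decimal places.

4.02

Values: 1, 2, 3, 4, 5, 6, 7
Σfx = 17×1 + 20×2 + 24×3 + 12×4 + 16×5 + 25×6 + 17×7 = 526
n = Σf = 131
Mean = 526 / 131 = 4.0153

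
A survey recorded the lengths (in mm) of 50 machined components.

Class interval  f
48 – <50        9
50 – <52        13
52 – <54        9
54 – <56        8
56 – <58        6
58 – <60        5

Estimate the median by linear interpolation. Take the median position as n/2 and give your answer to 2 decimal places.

Cumulative frequencies: 9, 22, 31, 39, 45, 50
n = 50; position = n/2 = 25.
This falls in the class 52 – <54: L = 52, F = 22, f = 9, h = 2.
Median ≈ 52 + ((25 − 22) / 9) × 2 = 52.6667

52.67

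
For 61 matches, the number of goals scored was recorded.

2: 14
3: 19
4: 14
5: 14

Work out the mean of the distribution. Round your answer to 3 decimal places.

Values: 2, 3, 4, 5
Σfx = 14×2 + 19×3 + 14×4 + 14×5 = 211
n = Σf = 61
Mean = 211 / 61 = 3.4590

3.459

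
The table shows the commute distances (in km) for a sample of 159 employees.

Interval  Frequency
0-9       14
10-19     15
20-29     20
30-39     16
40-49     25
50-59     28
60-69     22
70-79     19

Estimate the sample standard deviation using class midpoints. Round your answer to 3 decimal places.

Midpoints: 4.5, 14.5, 24.5, 34.5, 44.5, 54.5, 64.5, 74.5
n = 159, Σfm = 6795.5, mean = 42.7390
Σfm² = 364139.75
Σf(m − x̄)² = Σfm² − (Σfm)²/n = 364139.75 − 6795.5²/159 = 73706.9182
Sample variance = 73706.9182 / 158 = 466.4995
Standard deviation = √466.4995 = 21.5986

21.599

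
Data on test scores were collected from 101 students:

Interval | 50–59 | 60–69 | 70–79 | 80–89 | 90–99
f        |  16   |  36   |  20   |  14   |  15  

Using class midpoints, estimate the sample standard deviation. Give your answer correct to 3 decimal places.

12.973

Midpoints: 54.5, 64.5, 74.5, 84.5, 94.5
n = 101, Σfm = 7284.5, mean = 72.1238
Σfm² = 542215.25
Σf(m − x̄)² = Σfm² − (Σfm)²/n = 542215.25 − 7284.5²/101 = 16829.7030
Sample variance = 16829.7030 / 100 = 168.2970
Standard deviation = √168.2970 = 12.9729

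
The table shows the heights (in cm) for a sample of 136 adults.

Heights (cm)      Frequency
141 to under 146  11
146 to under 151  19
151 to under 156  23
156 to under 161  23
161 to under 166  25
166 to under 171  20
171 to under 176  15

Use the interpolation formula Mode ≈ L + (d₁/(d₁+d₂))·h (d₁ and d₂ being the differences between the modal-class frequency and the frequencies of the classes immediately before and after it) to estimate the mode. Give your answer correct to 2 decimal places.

Modal class: 161 to under 166 (highest frequency 25).
d₁ = 25 − 23 = 2, d₂ = 25 − 20 = 5
Mode ≈ 161 + (2/(2+5)) × 5 = 161 + 1.4286 = 162.4286

162.43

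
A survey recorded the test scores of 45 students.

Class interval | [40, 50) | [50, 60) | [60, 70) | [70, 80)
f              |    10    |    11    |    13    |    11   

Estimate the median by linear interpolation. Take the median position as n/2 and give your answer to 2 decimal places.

61.15

Cumulative frequencies: 10, 21, 34, 45
n = 45; position = n/2 = 22.5.
This falls in the class [60, 70): L = 60, F = 21, f = 13, h = 10.
Median ≈ 60 + ((22.5 − 21) / 13) × 10 = 61.1538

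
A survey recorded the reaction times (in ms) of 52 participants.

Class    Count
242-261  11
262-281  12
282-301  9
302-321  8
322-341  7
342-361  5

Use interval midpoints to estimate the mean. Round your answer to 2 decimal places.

Midpoints: 251.5, 271.5, 291.5, 311.5, 331.5, 351.5
Σfm = 11×251.5 + 12×271.5 + 9×291.5 + 8×311.5 + 7×331.5 + 5×351.5 = 15218
n = Σf = 52
Mean = 15218 / 52 = 292.6538

292.65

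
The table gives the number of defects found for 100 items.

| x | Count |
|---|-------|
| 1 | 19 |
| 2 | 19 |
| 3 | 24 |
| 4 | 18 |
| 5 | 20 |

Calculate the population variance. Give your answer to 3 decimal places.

Values: 1, 2, 3, 4, 5
n = 100, Σfx = 301, mean = 3.0100
Σfx² = 1099
Σf(x − x̄)² = Σfx² − (Σfx)²/n = 1099 − 301²/100 = 192.9900
Population variance = 192.9900 / 100 = 1.9299

1.930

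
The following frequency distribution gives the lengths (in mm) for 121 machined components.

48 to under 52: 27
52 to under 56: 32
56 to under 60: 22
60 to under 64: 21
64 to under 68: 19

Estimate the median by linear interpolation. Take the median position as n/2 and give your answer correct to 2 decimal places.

Cumulative frequencies: 27, 59, 81, 102, 121
n = 121; position = n/2 = 60.5.
This falls in the class 56 to under 60: L = 56, F = 59, f = 22, h = 4.
Median ≈ 56 + ((60.5 − 59) / 22) × 4 = 56.2727

56.27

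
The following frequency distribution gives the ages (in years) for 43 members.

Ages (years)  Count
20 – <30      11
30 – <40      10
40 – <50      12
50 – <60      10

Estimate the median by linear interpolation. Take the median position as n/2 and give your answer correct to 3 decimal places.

Cumulative frequencies: 11, 21, 33, 43
n = 43; position = n/2 = 21.5.
This falls in the class 40 – <50: L = 40, F = 21, f = 12, h = 10.
Median ≈ 40 + ((21.5 − 21) / 12) × 10 = 40.4167

40.417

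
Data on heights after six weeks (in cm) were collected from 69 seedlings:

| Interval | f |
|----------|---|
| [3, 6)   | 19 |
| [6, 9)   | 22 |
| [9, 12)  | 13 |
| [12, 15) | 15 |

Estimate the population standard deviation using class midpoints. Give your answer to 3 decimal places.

Midpoints: 4.5, 7.5, 10.5, 13.5
n = 69, Σfm = 589.5, mean = 8.5435
Σfm² = 5789.25
Σf(m − x̄)² = Σfm² − (Σfm)²/n = 5789.25 − 589.5²/69 = 752.8696
Population variance = 752.8696 / 69 = 10.9112
Standard deviation = √10.9112 = 3.3032

3.303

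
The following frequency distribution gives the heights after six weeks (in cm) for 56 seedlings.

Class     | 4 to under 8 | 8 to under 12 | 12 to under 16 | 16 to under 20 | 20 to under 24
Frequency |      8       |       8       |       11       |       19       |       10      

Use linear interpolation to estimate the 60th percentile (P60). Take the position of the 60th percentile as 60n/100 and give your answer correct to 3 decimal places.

Cumulative frequencies: 8, 16, 27, 46, 56
n = 56; position = 60n/100 = 33.6.
This falls in the class 16 to under 20: L = 16, F = 27, f = 19, h = 4.
60th percentile ≈ 16 + ((33.6 − 27) / 19) × 4 = 17.3895

17.389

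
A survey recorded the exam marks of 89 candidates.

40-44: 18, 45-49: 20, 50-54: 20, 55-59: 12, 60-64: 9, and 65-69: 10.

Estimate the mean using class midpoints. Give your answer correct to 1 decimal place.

52.2

Midpoints: 42, 47, 52, 57, 62, 67
Σfm = 18×42 + 20×47 + 20×52 + 12×57 + 9×62 + 10×67 = 4648
n = Σf = 89
Mean = 4648 / 89 = 52.2247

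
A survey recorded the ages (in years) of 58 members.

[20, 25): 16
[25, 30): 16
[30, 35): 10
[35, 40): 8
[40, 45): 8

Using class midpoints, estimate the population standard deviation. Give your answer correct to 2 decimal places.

Midpoints: 22.5, 27.5, 32.5, 37.5, 42.5
n = 58, Σfm = 1765, mean = 30.4310
Σfm² = 56462.5
Σf(m − x̄)² = Σfm² − (Σfm)²/n = 56462.5 − 1765²/58 = 2751.7241
Population variance = 2751.7241 / 58 = 47.4435
Standard deviation = √47.4435 = 6.8879

6.89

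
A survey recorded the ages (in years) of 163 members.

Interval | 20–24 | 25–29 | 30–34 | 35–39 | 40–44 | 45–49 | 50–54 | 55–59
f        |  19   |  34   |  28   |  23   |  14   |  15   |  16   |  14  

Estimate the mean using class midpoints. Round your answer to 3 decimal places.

Midpoints: 22, 27, 32, 37, 42, 47, 52, 57
Σfm = 19×22 + 34×27 + 28×32 + 23×37 + 14×42 + 15×47 + 16×52 + 14×57 = 6006
n = Σf = 163
Mean = 6006 / 163 = 36.8466

36.847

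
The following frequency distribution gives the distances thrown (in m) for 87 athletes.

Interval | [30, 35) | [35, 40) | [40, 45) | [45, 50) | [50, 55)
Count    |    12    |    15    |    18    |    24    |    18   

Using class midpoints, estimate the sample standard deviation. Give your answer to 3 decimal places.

6.689

Midpoints: 32.5, 37.5, 42.5, 47.5, 52.5
n = 87, Σfm = 3802.5, mean = 43.7069
Σfm² = 170043.75
Σf(m − x̄)² = Σfm² − (Σfm)²/n = 170043.75 − 3802.5²/87 = 3848.2759
Sample variance = 3848.2759 / 86 = 44.7474
Standard deviation = √44.7474 = 6.6893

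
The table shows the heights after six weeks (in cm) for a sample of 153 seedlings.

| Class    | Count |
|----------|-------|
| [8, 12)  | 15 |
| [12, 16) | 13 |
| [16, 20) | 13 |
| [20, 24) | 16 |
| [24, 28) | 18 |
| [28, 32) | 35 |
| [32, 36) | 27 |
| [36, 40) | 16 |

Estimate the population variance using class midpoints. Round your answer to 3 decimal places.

74.447

Midpoints: 10, 14, 18, 22, 26, 30, 34, 38
n = 153, Σfm = 3962, mean = 25.8954
Σfm² = 113988
Σf(m − x̄)² = Σfm² − (Σfm)²/n = 113988 − 3962²/153 = 11390.3268
Population variance = 11390.3268 / 153 = 74.4466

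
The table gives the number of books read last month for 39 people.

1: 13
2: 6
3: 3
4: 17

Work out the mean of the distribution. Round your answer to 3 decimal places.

Values: 1, 2, 3, 4
Σfx = 13×1 + 6×2 + 3×3 + 17×4 = 102
n = Σf = 39
Mean = 102 / 39 = 2.6154

2.615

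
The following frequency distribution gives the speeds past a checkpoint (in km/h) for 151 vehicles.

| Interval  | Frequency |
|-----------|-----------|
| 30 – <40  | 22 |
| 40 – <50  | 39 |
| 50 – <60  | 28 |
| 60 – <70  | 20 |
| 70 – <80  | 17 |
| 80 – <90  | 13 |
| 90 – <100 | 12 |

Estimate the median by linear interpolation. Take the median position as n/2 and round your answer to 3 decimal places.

Cumulative frequencies: 22, 61, 89, 109, 126, 139, 151
n = 151; position = n/2 = 75.5.
This falls in the class 50 – <60: L = 50, F = 61, f = 28, h = 10.
Median ≈ 50 + ((75.5 − 61) / 28) × 10 = 55.1786

55.179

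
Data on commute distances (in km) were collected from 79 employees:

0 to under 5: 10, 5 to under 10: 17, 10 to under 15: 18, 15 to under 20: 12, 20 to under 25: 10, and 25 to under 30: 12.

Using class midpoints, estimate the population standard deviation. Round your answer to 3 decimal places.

8.051

Midpoints: 2.5, 7.5, 12.5, 17.5, 22.5, 27.5
n = 79, Σfm = 1142.5, mean = 14.4620
Σfm² = 21643.75
Σf(m − x̄)² = Σfm² − (Σfm)²/n = 21643.75 − 1142.5²/79 = 5120.8861
Population variance = 5120.8861 / 79 = 64.8213
Standard deviation = √64.8213 = 8.0512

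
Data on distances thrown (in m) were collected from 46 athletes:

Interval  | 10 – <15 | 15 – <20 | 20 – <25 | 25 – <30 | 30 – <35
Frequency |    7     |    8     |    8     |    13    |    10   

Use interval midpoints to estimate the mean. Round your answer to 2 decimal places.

Midpoints: 12.5, 17.5, 22.5, 27.5, 32.5
Σfm = 7×12.5 + 8×17.5 + 8×22.5 + 13×27.5 + 10×32.5 = 1090
n = Σf = 46
Mean = 1090 / 46 = 23.6957

23.70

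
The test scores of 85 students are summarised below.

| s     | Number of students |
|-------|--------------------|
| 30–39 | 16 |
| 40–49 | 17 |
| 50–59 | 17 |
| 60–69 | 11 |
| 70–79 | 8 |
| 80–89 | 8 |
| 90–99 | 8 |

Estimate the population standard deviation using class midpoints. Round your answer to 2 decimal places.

19.11

Midpoints: 34.5, 44.5, 54.5, 64.5, 74.5, 84.5, 94.5
n = 85, Σfm = 4972.5, mean = 58.5000
Σfm² = 321931.25
Σf(m − x̄)² = Σfm² − (Σfm)²/n = 321931.25 − 4972.5²/85 = 31040.0000
Population variance = 31040.0000 / 85 = 365.1765
Standard deviation = √365.1765 = 19.1096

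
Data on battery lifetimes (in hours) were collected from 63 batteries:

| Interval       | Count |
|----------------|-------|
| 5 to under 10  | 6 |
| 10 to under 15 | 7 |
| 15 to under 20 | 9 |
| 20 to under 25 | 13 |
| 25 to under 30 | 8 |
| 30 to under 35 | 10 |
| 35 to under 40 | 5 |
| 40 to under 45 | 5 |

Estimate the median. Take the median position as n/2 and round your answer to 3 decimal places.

Cumulative frequencies: 6, 13, 22, 35, 43, 53, 58, 63
n = 63; position = n/2 = 31.5.
This falls in the class 20 to under 25: L = 20, F = 22, f = 13, h = 5.
Median ≈ 20 + ((31.5 − 22) / 13) × 5 = 23.6538

23.654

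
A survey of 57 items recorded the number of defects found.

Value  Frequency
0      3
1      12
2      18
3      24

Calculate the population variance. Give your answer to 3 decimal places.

0.831

Values: 0, 1, 2, 3
n = 57, Σfx = 120, mean = 2.1053
Σfx² = 300
Σf(x − x̄)² = Σfx² − (Σfx)²/n = 300 − 120²/57 = 47.3684
Population variance = 47.3684 / 57 = 0.8310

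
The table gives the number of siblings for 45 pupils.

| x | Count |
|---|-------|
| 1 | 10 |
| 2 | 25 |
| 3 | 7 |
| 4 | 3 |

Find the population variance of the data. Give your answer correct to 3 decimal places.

Values: 1, 2, 3, 4
n = 45, Σfx = 93, mean = 2.0667
Σfx² = 221
Σf(x − x̄)² = Σfx² − (Σfx)²/n = 221 − 93²/45 = 28.8000
Population variance = 28.8000 / 45 = 0.6400

0.640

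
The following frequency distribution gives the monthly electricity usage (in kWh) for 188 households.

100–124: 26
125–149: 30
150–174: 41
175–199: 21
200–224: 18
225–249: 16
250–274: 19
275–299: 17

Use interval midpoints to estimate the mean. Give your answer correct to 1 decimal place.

Midpoints: 112, 137, 162, 187, 212, 237, 262, 287
Σfm = 26×112 + 30×137 + 41×162 + 21×187 + 18×212 + 16×237 + 19×262 + 17×287 = 35056
n = Σf = 188
Mean = 35056 / 188 = 186.4681

186.5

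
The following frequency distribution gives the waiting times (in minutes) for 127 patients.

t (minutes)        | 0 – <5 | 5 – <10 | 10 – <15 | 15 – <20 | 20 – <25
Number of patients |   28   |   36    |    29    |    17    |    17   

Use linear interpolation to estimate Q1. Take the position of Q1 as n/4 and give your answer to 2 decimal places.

5.52

Cumulative frequencies: 28, 64, 93, 110, 127
n = 127; position = n/4 = 31.75.
This falls in the class 5 – <10: L = 5, F = 28, f = 36, h = 5.
Lower quartile ≈ 5 + ((31.75 − 28) / 36) × 5 = 5.5208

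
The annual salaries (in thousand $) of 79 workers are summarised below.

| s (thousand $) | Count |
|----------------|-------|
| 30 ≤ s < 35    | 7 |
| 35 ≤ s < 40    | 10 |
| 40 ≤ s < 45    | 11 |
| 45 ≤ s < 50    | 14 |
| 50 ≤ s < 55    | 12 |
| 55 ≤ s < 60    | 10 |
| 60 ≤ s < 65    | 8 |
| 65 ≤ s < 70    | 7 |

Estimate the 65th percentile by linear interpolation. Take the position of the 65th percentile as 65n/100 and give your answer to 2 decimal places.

53.90

Cumulative frequencies: 7, 17, 28, 42, 54, 64, 72, 79
n = 79; position = 65n/100 = 51.35.
This falls in the class 50 ≤ s < 55: L = 50, F = 42, f = 12, h = 5.
65th percentile ≈ 50 + ((51.35 − 42) / 12) × 5 = 53.8958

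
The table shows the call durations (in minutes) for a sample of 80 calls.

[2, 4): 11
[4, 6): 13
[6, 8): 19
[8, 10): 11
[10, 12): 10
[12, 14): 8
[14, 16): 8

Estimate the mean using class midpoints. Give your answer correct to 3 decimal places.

Midpoints: 3, 5, 7, 9, 11, 13, 15
Σfm = 11×3 + 13×5 + 19×7 + 11×9 + 10×11 + 8×13 + 8×15 = 664
n = Σf = 80
Mean = 664 / 80 = 8.3000

8.300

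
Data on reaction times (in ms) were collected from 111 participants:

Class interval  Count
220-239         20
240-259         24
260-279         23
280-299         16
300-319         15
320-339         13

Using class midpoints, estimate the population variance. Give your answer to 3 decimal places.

1055.953

Midpoints: 229.5, 249.5, 269.5, 289.5, 309.5, 329.5
n = 111, Σfm = 30334.5, mean = 273.2838
Σfm² = 8407137.75
Σf(m − x̄)² = Σfm² − (Σfm)²/n = 8407137.75 − 30334.5²/111 = 117210.8108
Population variance = 117210.8108 / 111 = 1055.9533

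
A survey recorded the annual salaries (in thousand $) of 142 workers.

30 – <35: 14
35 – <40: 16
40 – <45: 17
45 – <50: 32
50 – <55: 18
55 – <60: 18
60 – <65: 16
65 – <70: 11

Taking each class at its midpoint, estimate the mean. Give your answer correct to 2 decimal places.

Midpoints: 32.5, 37.5, 42.5, 47.5, 52.5, 57.5, 62.5, 67.5
Σfm = 14×32.5 + 16×37.5 + 17×42.5 + 32×47.5 + 18×52.5 + 18×57.5 + 16×62.5 + 11×67.5 = 7020
n = Σf = 142
Mean = 7020 / 142 = 49.4366

49.44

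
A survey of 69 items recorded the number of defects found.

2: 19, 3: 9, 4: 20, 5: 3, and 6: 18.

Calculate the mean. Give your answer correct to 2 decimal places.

3.88

Values: 2, 3, 4, 5, 6
Σfx = 19×2 + 9×3 + 20×4 + 3×5 + 18×6 = 268
n = Σf = 69
Mean = 268 / 69 = 3.8841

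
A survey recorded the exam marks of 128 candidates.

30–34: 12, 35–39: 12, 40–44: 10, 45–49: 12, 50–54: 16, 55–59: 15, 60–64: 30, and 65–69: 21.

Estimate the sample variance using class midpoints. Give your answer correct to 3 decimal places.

132.327

Midpoints: 32, 37, 42, 47, 52, 57, 62, 67
n = 128, Σfm = 6766, mean = 52.8594
Σfm² = 374452
Σf(m − x̄)² = Σfm² − (Σfm)²/n = 374452 − 6766²/128 = 16805.4688
Sample variance = 16805.4688 / 127 = 132.3265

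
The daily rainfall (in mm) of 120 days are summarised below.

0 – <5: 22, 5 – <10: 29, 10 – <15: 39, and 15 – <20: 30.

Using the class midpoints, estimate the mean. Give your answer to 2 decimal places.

Midpoints: 2.5, 7.5, 12.5, 17.5
Σfm = 22×2.5 + 29×7.5 + 39×12.5 + 30×17.5 = 1285
n = Σf = 120
Mean = 1285 / 120 = 10.7083

10.71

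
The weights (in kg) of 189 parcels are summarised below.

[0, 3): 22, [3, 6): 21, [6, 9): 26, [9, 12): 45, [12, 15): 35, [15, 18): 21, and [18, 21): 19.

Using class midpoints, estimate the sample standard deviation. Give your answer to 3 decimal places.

Midpoints: 1.5, 4.5, 7.5, 10.5, 13.5, 16.5, 19.5
n = 189, Σfm = 1984.5, mean = 10.5000
Σfm² = 26219.25
Σf(m − x̄)² = Σfm² − (Σfm)²/n = 26219.25 − 1984.5²/189 = 5382.0000
Sample variance = 5382.0000 / 188 = 28.6277
Standard deviation = √28.6277 = 5.3505

5.350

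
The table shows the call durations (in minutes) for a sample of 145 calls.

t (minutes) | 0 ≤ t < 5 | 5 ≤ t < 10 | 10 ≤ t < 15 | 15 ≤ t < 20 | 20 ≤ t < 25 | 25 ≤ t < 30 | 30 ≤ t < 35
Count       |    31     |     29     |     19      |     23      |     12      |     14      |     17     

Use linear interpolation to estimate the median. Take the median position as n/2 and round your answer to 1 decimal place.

13.3

Cumulative frequencies: 31, 60, 79, 102, 114, 128, 145
n = 145; position = n/2 = 72.5.
This falls in the class 10 ≤ t < 15: L = 10, F = 60, f = 19, h = 5.
Median ≈ 10 + ((72.5 − 60) / 19) × 5 = 13.2895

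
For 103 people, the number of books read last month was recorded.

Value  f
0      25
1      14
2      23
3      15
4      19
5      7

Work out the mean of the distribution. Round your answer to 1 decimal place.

2.1

Values: 0, 1, 2, 3, 4, 5
Σfx = 25×0 + 14×1 + 23×2 + 15×3 + 19×4 + 7×5 = 216
n = Σf = 103
Mean = 216 / 103 = 2.0971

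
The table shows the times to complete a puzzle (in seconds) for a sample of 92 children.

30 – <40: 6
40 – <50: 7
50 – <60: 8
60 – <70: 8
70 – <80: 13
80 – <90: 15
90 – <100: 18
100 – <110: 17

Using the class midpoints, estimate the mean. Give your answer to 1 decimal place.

Midpoints: 35, 45, 55, 65, 75, 85, 95, 105
Σfm = 6×35 + 7×45 + 8×55 + 8×65 + 13×75 + 15×85 + 18×95 + 17×105 = 7230
n = Σf = 92
Mean = 7230 / 92 = 78.5870

78.6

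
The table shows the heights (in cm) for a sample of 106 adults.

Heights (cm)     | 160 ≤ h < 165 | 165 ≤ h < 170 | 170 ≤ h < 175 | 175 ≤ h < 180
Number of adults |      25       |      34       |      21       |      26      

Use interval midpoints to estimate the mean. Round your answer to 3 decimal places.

Midpoints: 162.5, 167.5, 172.5, 177.5
Σfm = 25×162.5 + 34×167.5 + 21×172.5 + 26×177.5 = 17995
n = Σf = 106
Mean = 17995 / 106 = 169.7642

169.764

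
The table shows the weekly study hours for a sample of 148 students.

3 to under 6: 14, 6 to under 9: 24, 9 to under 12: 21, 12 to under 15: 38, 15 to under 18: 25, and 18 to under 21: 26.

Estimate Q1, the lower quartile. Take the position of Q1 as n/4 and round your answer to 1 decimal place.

8.9

Cumulative frequencies: 14, 38, 59, 97, 122, 148
n = 148; position = n/4 = 37.
This falls in the class 6 to under 9: L = 6, F = 14, f = 24, h = 3.
Lower quartile ≈ 6 + ((37 − 14) / 24) × 3 = 8.8750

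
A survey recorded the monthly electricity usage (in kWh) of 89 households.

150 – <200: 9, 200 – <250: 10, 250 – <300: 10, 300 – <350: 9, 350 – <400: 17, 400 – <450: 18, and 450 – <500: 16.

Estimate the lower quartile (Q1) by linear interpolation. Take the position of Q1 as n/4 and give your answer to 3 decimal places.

Cumulative frequencies: 9, 19, 29, 38, 55, 73, 89
n = 89; position = n/4 = 22.25.
This falls in the class 250 – <300: L = 250, F = 19, f = 10, h = 50.
Lower quartile ≈ 250 + ((22.25 − 19) / 10) × 50 = 266.2500

266.250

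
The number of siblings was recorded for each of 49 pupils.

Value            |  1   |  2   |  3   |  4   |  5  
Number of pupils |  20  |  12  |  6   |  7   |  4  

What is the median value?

Cumulative frequencies: 20, 32, 38, 45, 49
n = 49, so the median is the value in position (n+1)/2 = 25.
Position 25 falls at value 2.

2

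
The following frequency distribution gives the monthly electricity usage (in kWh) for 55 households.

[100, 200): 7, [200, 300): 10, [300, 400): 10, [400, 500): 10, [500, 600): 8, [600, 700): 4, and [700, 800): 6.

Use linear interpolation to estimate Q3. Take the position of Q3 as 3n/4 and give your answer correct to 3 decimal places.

553.125

Cumulative frequencies: 7, 17, 27, 37, 45, 49, 55
n = 55; position = 3n/4 = 41.25.
This falls in the class [500, 600): L = 500, F = 37, f = 8, h = 100.
Upper quartile ≈ 500 + ((41.25 − 37) / 8) × 100 = 553.1250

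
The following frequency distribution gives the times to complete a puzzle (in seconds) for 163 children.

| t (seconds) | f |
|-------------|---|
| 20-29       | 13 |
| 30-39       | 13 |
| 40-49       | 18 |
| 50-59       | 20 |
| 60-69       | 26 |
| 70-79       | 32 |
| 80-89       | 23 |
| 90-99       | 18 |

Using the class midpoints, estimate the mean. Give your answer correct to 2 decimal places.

63.58

Midpoints: 24.5, 34.5, 44.5, 54.5, 64.5, 74.5, 84.5, 94.5
Σfm = 13×24.5 + 13×34.5 + 18×44.5 + 20×54.5 + 26×64.5 + 32×74.5 + 23×84.5 + 18×94.5 = 10363.5
n = Σf = 163
Mean = 10363.5 / 163 = 63.5798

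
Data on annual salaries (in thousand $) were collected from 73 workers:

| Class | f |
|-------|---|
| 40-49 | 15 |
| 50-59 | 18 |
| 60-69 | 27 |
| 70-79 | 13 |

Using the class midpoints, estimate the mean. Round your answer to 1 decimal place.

Midpoints: 44.5, 54.5, 64.5, 74.5
Σfm = 15×44.5 + 18×54.5 + 27×64.5 + 13×74.5 = 4358.5
n = Σf = 73
Mean = 4358.5 / 73 = 59.7055

59.7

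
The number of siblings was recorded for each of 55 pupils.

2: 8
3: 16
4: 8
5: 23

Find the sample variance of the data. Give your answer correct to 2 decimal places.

Values: 2, 3, 4, 5
n = 55, Σfx = 211, mean = 3.8364
Σfx² = 879
Σf(x − x̄)² = Σfx² − (Σfx)²/n = 879 − 211²/55 = 69.5273
Sample variance = 69.5273 / 54 = 1.2875

1.29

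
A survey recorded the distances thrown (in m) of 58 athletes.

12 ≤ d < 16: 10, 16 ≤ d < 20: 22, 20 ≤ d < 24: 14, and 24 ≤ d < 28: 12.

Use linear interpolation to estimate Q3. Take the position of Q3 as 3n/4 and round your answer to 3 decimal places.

23.286

Cumulative frequencies: 10, 32, 46, 58
n = 58; position = 3n/4 = 43.5.
This falls in the class 20 ≤ d < 24: L = 20, F = 32, f = 14, h = 4.
Upper quartile ≈ 20 + ((43.5 − 32) / 14) × 4 = 23.2857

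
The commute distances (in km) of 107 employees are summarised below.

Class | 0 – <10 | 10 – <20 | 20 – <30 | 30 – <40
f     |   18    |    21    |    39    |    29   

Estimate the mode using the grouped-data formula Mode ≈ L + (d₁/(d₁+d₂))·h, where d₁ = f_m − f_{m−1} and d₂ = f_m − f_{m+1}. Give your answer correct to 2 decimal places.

26.43

Modal class: 20 – <30 (highest frequency 39).
d₁ = 39 − 21 = 18, d₂ = 39 − 29 = 10
Mode ≈ 20 + (18/(18+10)) × 10 = 20 + 6.4286 = 26.4286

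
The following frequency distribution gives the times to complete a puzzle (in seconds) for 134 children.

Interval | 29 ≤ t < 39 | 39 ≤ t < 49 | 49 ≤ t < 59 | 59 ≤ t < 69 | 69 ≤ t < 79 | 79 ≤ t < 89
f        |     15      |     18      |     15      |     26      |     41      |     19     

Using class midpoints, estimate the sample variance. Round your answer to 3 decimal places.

253.266

Midpoints: 34, 44, 54, 64, 74, 84
n = 134, Σfm = 8406, mean = 62.7313
Σfm² = 561004
Σf(m − x̄)² = Σfm² − (Σfm)²/n = 561004 − 8406²/134 = 33684.3284
Sample variance = 33684.3284 / 133 = 253.2656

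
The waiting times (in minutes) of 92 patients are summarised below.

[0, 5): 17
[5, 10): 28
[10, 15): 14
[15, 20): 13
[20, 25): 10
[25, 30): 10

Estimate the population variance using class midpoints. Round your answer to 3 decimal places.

Midpoints: 2.5, 7.5, 12.5, 17.5, 22.5, 27.5
n = 92, Σfm = 1155, mean = 12.5543
Σfm² = 20475
Σf(m − x̄)² = Σfm² − (Σfm)²/n = 20475 − 1155²/92 = 5974.7283
Population variance = 5974.7283 / 92 = 64.9427

64.943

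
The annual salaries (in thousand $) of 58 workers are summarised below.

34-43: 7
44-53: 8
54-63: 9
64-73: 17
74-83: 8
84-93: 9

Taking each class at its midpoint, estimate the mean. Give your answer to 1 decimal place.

Midpoints: 38.5, 48.5, 58.5, 68.5, 78.5, 88.5
Σfm = 7×38.5 + 8×48.5 + 9×58.5 + 17×68.5 + 8×78.5 + 9×88.5 = 3773
n = Σf = 58
Mean = 3773 / 58 = 65.0517

65.1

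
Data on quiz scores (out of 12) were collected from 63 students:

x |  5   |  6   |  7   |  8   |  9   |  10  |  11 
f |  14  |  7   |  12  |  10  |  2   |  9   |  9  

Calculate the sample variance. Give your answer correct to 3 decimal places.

4.484

Values: 5, 6, 7, 8, 9, 10, 11
n = 63, Σfx = 483, mean = 7.6667
Σfx² = 3981
Σf(x − x̄)² = Σfx² − (Σfx)²/n = 3981 − 483²/63 = 278.0000
Sample variance = 278.0000 / 62 = 4.4839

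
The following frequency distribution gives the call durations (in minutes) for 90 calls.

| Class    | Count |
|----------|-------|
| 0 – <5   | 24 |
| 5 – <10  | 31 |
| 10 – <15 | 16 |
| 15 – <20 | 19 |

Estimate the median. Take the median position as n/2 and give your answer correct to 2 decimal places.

8.39

Cumulative frequencies: 24, 55, 71, 90
n = 90; position = n/2 = 45.
This falls in the class 5 – <10: L = 5, F = 24, f = 31, h = 5.
Median ≈ 5 + ((45 − 24) / 31) × 5 = 8.3871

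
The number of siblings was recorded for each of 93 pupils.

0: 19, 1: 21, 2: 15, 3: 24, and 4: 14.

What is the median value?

Cumulative frequencies: 19, 40, 55, 79, 93
n = 93, so the median is the value in position (n+1)/2 = 47.
Position 47 falls at value 2.

2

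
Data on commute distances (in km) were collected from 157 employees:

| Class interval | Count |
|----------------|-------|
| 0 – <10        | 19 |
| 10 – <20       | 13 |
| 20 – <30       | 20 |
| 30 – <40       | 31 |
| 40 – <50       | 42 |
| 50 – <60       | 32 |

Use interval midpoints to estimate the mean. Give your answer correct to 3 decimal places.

Midpoints: 5, 15, 25, 35, 45, 55
Σfm = 19×5 + 13×15 + 20×25 + 31×35 + 42×45 + 32×55 = 5525
n = Σf = 157
Mean = 5525 / 157 = 35.1911

35.191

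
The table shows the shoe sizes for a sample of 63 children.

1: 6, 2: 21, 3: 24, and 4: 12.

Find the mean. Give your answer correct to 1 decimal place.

2.7

Values: 1, 2, 3, 4
Σfx = 6×1 + 21×2 + 24×3 + 12×4 = 168
n = Σf = 63
Mean = 168 / 63 = 2.6667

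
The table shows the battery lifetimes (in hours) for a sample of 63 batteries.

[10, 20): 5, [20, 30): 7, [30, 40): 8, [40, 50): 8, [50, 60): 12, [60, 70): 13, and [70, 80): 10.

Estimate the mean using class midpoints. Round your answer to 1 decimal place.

49.9

Midpoints: 15, 25, 35, 45, 55, 65, 75
Σfm = 5×15 + 7×25 + 8×35 + 8×45 + 12×55 + 13×65 + 10×75 = 3145
n = Σf = 63
Mean = 3145 / 63 = 49.9206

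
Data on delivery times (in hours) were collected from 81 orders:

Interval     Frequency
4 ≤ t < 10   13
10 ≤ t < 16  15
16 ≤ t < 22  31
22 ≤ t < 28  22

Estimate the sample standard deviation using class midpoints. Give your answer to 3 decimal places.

Midpoints: 7, 13, 19, 25
n = 81, Σfm = 1425, mean = 17.5926
Σfm² = 28113
Σf(m − x̄)² = Σfm² − (Σfm)²/n = 28113 − 1425²/81 = 3043.5556
Sample variance = 3043.5556 / 80 = 38.0444
Standard deviation = √38.0444 = 6.1680

6.168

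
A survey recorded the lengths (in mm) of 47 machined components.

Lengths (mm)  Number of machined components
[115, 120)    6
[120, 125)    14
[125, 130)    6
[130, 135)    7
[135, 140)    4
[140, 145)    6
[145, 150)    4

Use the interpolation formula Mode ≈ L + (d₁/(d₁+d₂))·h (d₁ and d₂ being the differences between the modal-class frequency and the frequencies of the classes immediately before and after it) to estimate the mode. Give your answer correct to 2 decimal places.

122.50

Modal class: [120, 125) (highest frequency 14).
d₁ = 14 − 6 = 8, d₂ = 14 − 6 = 8
Mode ≈ 120 + (8/(8+8)) × 5 = 120 + 2.5000 = 122.5000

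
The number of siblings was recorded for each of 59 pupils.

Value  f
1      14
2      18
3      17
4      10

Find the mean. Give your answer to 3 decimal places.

Values: 1, 2, 3, 4
Σfx = 14×1 + 18×2 + 17×3 + 10×4 = 141
n = Σf = 59
Mean = 141 / 59 = 2.3898

2.390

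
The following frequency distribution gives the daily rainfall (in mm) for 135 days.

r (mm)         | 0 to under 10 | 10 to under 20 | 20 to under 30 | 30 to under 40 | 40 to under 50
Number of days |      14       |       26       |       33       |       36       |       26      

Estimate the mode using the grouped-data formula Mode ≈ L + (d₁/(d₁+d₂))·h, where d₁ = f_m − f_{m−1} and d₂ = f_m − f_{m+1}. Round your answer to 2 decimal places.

Modal class: 30 to under 40 (highest frequency 36).
d₁ = 36 − 33 = 3, d₂ = 36 − 26 = 10
Mode ≈ 30 + (3/(3+10)) × 10 = 30 + 2.3077 = 32.3077

32.31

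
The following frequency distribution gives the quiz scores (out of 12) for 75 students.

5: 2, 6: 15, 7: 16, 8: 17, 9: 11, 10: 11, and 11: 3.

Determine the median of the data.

8

Cumulative frequencies: 2, 17, 33, 50, 61, 72, 75
n = 75, so the median is the value in position (n+1)/2 = 38.
Position 38 falls at value 8.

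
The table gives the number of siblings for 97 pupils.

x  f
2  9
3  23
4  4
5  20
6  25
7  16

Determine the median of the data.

5

Cumulative frequencies: 9, 32, 36, 56, 81, 97
n = 97, so the median is the value in position (n+1)/2 = 49.
Position 49 falls at value 5.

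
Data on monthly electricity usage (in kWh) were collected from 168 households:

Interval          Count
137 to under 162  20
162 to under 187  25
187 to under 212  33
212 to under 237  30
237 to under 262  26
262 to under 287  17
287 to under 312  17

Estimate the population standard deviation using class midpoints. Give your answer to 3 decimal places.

45.394

Midpoints: 149.5, 174.5, 199.5, 224.5, 249.5, 274.5, 299.5
n = 168, Σfm = 36916, mean = 219.7381
Σfm² = 8458042
Σf(m − x̄)² = Σfm² − (Σfm)²/n = 8458042 − 36916²/168 = 346190.4762
Population variance = 346190.4762 / 168 = 2060.6576
Standard deviation = √2060.6576 = 45.3945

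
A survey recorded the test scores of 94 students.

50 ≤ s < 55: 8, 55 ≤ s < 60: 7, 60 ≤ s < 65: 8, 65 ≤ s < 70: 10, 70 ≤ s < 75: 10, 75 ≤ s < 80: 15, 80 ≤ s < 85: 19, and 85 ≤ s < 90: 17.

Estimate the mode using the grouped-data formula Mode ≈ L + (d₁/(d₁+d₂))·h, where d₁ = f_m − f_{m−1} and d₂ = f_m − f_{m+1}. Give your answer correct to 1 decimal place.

83.3

Modal class: 80 ≤ s < 85 (highest frequency 19).
d₁ = 19 − 15 = 4, d₂ = 19 − 17 = 2
Mode ≈ 80 + (4/(4+2)) × 5 = 80 + 3.3333 = 83.3333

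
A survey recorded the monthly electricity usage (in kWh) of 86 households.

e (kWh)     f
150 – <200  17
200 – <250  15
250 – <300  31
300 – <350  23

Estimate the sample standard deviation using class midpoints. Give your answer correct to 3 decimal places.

Midpoints: 175, 225, 275, 325
n = 86, Σfm = 22350, mean = 259.8837
Σfm² = 6053750
Σf(m − x̄)² = Σfm² − (Σfm)²/n = 6053750 − 22350²/86 = 245348.8372
Sample variance = 245348.8372 / 85 = 2886.4569
Standard deviation = √2886.4569 = 53.7258

53.726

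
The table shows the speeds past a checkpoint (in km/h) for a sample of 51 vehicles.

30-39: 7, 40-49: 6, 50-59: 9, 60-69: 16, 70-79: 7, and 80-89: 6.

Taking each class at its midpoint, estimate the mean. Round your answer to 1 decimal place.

60.0

Midpoints: 34.5, 44.5, 54.5, 64.5, 74.5, 84.5
Σfm = 7×34.5 + 6×44.5 + 9×54.5 + 16×64.5 + 7×74.5 + 6×84.5 = 3059.5
n = Σf = 51
Mean = 3059.5 / 51 = 59.9902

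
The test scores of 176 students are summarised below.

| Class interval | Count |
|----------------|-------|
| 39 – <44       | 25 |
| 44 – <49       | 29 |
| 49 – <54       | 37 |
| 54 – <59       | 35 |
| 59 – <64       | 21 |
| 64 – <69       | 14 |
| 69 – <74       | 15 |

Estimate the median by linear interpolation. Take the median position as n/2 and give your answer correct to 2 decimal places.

53.59

Cumulative frequencies: 25, 54, 91, 126, 147, 161, 176
n = 176; position = n/2 = 88.
This falls in the class 49 – <54: L = 49, F = 54, f = 37, h = 5.
Median ≈ 49 + ((88 − 54) / 37) × 5 = 53.5946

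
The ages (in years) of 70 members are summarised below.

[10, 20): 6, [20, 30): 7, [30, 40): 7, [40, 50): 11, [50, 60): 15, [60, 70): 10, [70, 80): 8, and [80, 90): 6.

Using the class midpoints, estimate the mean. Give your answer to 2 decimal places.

51.29

Midpoints: 15, 25, 35, 45, 55, 65, 75, 85
Σfm = 6×15 + 7×25 + 7×35 + 11×45 + 15×55 + 10×65 + 8×75 + 6×85 = 3590
n = Σf = 70
Mean = 3590 / 70 = 51.2857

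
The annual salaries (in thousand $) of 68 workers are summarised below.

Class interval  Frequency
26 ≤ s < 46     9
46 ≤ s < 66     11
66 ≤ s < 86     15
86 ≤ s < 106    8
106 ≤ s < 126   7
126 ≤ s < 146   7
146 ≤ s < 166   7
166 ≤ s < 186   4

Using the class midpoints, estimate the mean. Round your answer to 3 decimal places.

Midpoints: 36, 56, 76, 96, 116, 136, 156, 176
Σfm = 9×36 + 11×56 + 15×76 + 8×96 + 7×116 + 7×136 + 7×156 + 4×176 = 6408
n = Σf = 68
Mean = 6408 / 68 = 94.2353

94.235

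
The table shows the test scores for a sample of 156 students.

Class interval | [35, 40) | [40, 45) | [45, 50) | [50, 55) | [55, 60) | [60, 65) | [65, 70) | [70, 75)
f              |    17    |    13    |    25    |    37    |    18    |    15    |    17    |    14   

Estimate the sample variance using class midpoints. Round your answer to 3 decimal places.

Midpoints: 37.5, 42.5, 47.5, 52.5, 57.5, 62.5, 67.5, 72.5
n = 156, Σfm = 8455, mean = 54.1987
Σfm² = 474925
Σf(m − x̄)² = Σfm² − (Σfm)²/n = 474925 − 8455²/156 = 16674.8397
Sample variance = 16674.8397 / 155 = 107.5796

107.580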